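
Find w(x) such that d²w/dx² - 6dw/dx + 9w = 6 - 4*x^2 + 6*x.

Characteristic equation r² - 6r + 9 = 0 has discriminant (-6)² - 4·(9) = 0, so r = 3 is a repeated root.
Hence w_h = (C1 + C2*x)*exp(3*x).
For the particular solution try w_p = A0 + A1*x + A2*x^2. Substituting and matching coefficients of each power of x gives A0 = 22/27, A1 = 2/27, A2 = -4/9, so w_p = 22/27 - 4*x^2/9 + 2*x/27.

w = 22/27 - 4*x**2/9 + 2*x/27 + C1*exp(3*x) + C2*x*exp(3*x)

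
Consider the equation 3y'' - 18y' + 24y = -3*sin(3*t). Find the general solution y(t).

Divide through by 3: y'' - 6y' + 8y = -sin(3*t).
Characteristic equation r² - 6r + 8 = 0 factors as (r - 2)(r - 4) = 0, so r = 2, 4.
Hence y_h = C1*exp(2*t) + C2*exp(4*t).
Try y_p = A*cos(3*t) + B*sin(3*t). Substituting and equating the coefficients of cos(3t) and sin(3t) gives A = -18/325, B = 1/325, so y_p = -18*cos(3*t)/325 + sin(3*t)/325.

y = -18*cos(3*t)/325 + sin(3*t)/325 + C1*exp(2*t) + C2*exp(4*t)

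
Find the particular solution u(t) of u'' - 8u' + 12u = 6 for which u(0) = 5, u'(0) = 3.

u = 1/2 + 6*exp(2*t) - 3*exp(6*t)/2

Characteristic equation r² - 8r + 12 = 0 factors as (r - 6)(r - 2) = 0, so r = 6, 2.
Hence u_h = C1*exp(6*t) + C2*exp(2*t).
For the particular solution try u_p = A0. Substituting and matching coefficients of each power of t gives A0 = 1/2, so u_p = 1/2.
General solution: u = 1/2 + C1*exp(6*t) + C2*exp(2*t).
Apply the initial conditions: u(0) = 1/2 + C1 + C2 = 5 and u'(0) = 2*C2 + 6*C1 = 3. Solving gives C1 = -3/2, C2 = 6.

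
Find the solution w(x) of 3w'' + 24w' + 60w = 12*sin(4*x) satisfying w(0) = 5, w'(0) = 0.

w = -8*cos(4*x)/65 + sin(4*x)/65 + 333*cos(2*x)*exp(-4*x)/65 + 664*exp(-4*x)*sin(2*x)/65

Divide through by 3: w'' + 8w' + 20w = 4*sin(4*x).
Characteristic equation r² + 8r + 20 = 0 has discriminant (8)² - 4·(20) = -16 < 0, so r = -4 ± 2i.
Hence w_h = C1*cos(2*x)*exp(-4*x) + C2*exp(-4*x)*sin(2*x).
Try w_p = A*cos(4*x) + B*sin(4*x). Substituting and equating the coefficients of cos(4x) and sin(4x) gives A = -8/65, B = 1/65, so w_p = -8*cos(4*x)/65 + sin(4*x)/65.
General solution: w = -8*cos(4*x)/65 + sin(4*x)/65 + C1*cos(2*x)*exp(-4*x) + C2*exp(-4*x)*sin(2*x).
Apply the initial conditions: w(0) = -8/65 + C1 = 5 and w'(0) = 4/65 - 4*C1 + 2*C2 = 0. Solving gives C1 = 333/65, C2 = 664/65.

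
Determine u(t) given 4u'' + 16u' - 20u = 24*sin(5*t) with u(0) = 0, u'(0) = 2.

u = -13*exp(-5*t)/30 - 9*sin(5*t)/65 - 6*cos(5*t)/65 + 41*exp(t)/78

Divide through by 4: u'' + 4u' - 5u = 6*sin(5*t).
Characteristic equation r² + 4r - 5 = 0 factors as (r - 1)(r + 5) = 0, so r = 1, -5.
Hence u_h = C1*exp(t) + C2*exp(-5*t).
Try u_p = A*cos(5*t) + B*sin(5*t). Substituting and equating the coefficients of cos(5t) and sin(5t) gives A = -6/65, B = -9/65, so u_p = -9*sin(5*t)/65 - 6*cos(5*t)/65.
General solution: u = -9*sin(5*t)/65 - 6*cos(5*t)/65 + C1*exp(t) + C2*exp(-5*t).
Apply the initial conditions: u(0) = -6/65 + C1 + C2 = 0 and u'(0) = -9/13 + C1 - 5*C2 = 2. Solving gives C1 = 41/78, C2 = -13/30.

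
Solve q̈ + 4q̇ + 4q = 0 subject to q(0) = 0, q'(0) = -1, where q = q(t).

Characteristic equation r² + 4r + 4 = 0 has discriminant (4)² - 4·(4) = 0, so r = -2 is a repeated root.
Hence q_h = (C1 + C2*t)*exp(-2*t).
Apply the initial conditions: q(0) = C1 = 0 and q'(0) = C2 - 2*C1 = -1. Solving gives C1 = 0, C2 = -1.

q = -t*exp(-2*t)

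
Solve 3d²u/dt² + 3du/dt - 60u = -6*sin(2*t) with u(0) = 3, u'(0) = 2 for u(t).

Divide through by 3: u'' + u' - 20u = -2*sin(2*t).
Characteristic equation r² + r - 20 = 0 factors as (r + 5)(r - 4) = 0, so r = -5, 4.
Hence u_h = C1*exp(-5*t) + C2*exp(4*t).
Try u_p = A*cos(2*t) + B*sin(2*t). Substituting and equating the coefficients of cos(2t) and sin(2t) gives A = 1/145, B = 12/145, so u_p = cos(2*t)/145 + 12*sin(2*t)/145.
General solution: u = cos(2*t)/145 + 12*sin(2*t)/145 + C1*exp(-5*t) + C2*exp(4*t).
Apply the initial conditions: u(0) = 1/145 + C1 + C2 = 3 and u'(0) = 24/145 - 5*C1 + 4*C2 = 2. Solving gives C1 = 98/87, C2 = 28/15.

u = cos(2*t)/145 + 12*sin(2*t)/145 + 28*exp(4*t)/15 + 98*exp(-5*t)/87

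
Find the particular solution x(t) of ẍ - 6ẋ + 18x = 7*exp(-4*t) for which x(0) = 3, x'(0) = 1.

Characteristic equation r² - 6r + 18 = 0 has discriminant (-6)² - 4·(18) = -36 < 0, so r = 3 ± 3i.
Hence x_h = C1*cos(3*t)*exp(3*t) + C2*exp(3*t)*sin(3*t).
Try x_p = A*exp(-4*t). Substituting into the equation and dividing by exp(-4*t) gives A = 7/58, so x_p = 7*exp(-4*t)/58.
General solution: x = 7*exp(-4*t)/58 + C1*cos(3*t)*exp(3*t) + C2*exp(3*t)*sin(3*t).
Apply the initial conditions: x(0) = 7/58 + C1 = 3 and x'(0) = -14/29 + 3*C1 + 3*C2 = 1. Solving gives C1 = 167/58, C2 = -415/174.

x = 7*exp(-4*t)/58 - 415*exp(3*t)*sin(3*t)/174 + 167*cos(3*t)*exp(3*t)/58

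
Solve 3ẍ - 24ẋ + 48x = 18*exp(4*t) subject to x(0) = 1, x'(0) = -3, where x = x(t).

x = -7*t*exp(4*t) + 3*t**2*exp(4*t) + exp(4*t)

Divide through by 3: x'' - 8x' + 16x = 6*exp(4*t).
Characteristic equation r² - 8r + 16 = 0 has discriminant (-8)² - 4·(16) = 0, so r = 4 is a repeated root.
Hence x_h = (C1 + C2*t)*exp(4*t).
Since exp(4*t) solves the homogeneous equation (r = 4 is a root of multiplicity 2), multiply the trial by t^2. Try x_p = A*t^2*exp(4*t). Substituting into the equation and dividing by exp(4*t) gives A = 3, so x_p = 3*t^2*exp(4*t).
General solution: x = C1*exp(4*t) + 3*t^2*exp(4*t) + C2*t*exp(4*t).
Apply the initial conditions: x(0) = C1 = 1 and x'(0) = C2 + 4*C1 = -3. Solving gives C1 = 1, C2 = -7.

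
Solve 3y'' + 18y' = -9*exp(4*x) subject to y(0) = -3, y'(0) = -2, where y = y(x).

Divide through by 3: y'' + 6y' = -3*exp(4*x).
Characteristic equation r² + 6r = 0 factors as (r + 6)r = 0, so r = -6, 0.
Hence y_h = C1*exp(-6*x) + C2.
Try y_p = A*exp(4*x). Substituting into the equation and dividing by exp(4*x) gives A = -3/40, so y_p = -3*exp(4*x)/40.
General solution: y = C2 - 3*exp(4*x)/40 + C1*exp(-6*x).
Apply the initial conditions: y(0) = -3/40 + C1 + C2 = -3 and y'(0) = -3/10 - 6*C1 = -2. Solving gives C1 = 17/60, C2 = -77/24.

y = -77/24 - 3*exp(4*x)/40 + 17*exp(-6*x)/60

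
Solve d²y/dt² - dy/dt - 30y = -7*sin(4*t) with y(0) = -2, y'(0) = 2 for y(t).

Characteristic equation r² - r - 30 = 0 factors as (r - 6)(r + 5) = 0, so r = 6, -5.
Hence y_h = C1*exp(6*t) + C2*exp(-5*t).
Try y_p = A*cos(4*t) + B*sin(4*t). Substituting and equating the coefficients of cos(4t) and sin(4t) gives A = -7/533, B = 161/1066, so y_p = -7*cos(4*t)/533 + 161*sin(4*t)/1066.
General solution: y = -7*cos(4*t)/533 + 161*sin(4*t)/1066 + C1*exp(6*t) + C2*exp(-5*t).
Apply the initial conditions: y(0) = -7/533 + C1 + C2 = -2 and y'(0) = 322/533 - 5*C2 + 6*C1 = 2. Solving gives C1 = -111/143, C2 = -546/451.

y = -546*exp(-5*t)/451 - 111*exp(6*t)/143 - 7*cos(4*t)/533 + 161*sin(4*t)/1066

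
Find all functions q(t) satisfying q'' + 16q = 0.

q = C1*cos(4*t) + C2*sin(4*t)

Characteristic equation r² + 16 = 0 has discriminant (0)² - 4·(16) = -64 < 0, so r = ± 4i.
Hence q_h = C1*cos(4*t) + C2*sin(4*t).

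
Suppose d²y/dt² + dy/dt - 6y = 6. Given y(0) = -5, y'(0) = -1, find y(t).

y = -1 - 13*exp(2*t)/5 - 7*exp(-3*t)/5

Characteristic equation r² + r - 6 = 0 factors as (r + 3)(r - 2) = 0, so r = -3, 2.
Hence y_h = C1*exp(-3*t) + C2*exp(2*t).
For the particular solution try y_p = A0. Substituting and matching coefficients of each power of t gives A0 = -1, so y_p = -1.
General solution: y = -1 + C1*exp(-3*t) + C2*exp(2*t).
Apply the initial conditions: y(0) = -1 + C1 + C2 = -5 and y'(0) = -3*C1 + 2*C2 = -1. Solving gives C1 = -7/5, C2 = -13/5.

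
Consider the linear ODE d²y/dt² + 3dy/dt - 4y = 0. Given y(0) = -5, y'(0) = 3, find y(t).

Characteristic equation r² + 3r - 4 = 0 factors as (r + 4)(r - 1) = 0, so r = -4, 1.
Hence y_h = C1*exp(-4*t) + C2*exp(t).
Apply the initial conditions: y(0) = C1 + C2 = -5 and y'(0) = C2 - 4*C1 = 3. Solving gives C1 = -8/5, C2 = -17/5.

y = -17*exp(t)/5 - 8*exp(-4*t)/5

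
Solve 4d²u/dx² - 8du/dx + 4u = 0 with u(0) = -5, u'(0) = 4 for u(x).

u = -5*exp(x) + 9*x*exp(x)

Divide through by 4: u'' - 2u' + u = 0.
Characteristic equation r² - 2r + 1 = 0 has discriminant (-2)² - 4·(1) = 0, so r = 1 is a repeated root.
Hence u_h = (C1 + C2*x)*exp(x).
Apply the initial conditions: u(0) = C1 = -5 and u'(0) = C1 + C2 = 4. Solving gives C1 = -5, C2 = 9.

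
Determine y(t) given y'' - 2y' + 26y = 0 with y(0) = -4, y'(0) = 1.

Characteristic equation r² - 2r + 26 = 0 has discriminant (-2)² - 4·(26) = -100 < 0, so r = 1 ± 5i.
Hence y_h = C1*cos(5*t)*exp(t) + C2*exp(t)*sin(5*t).
Apply the initial conditions: y(0) = C1 = -4 and y'(0) = C1 + 5*C2 = 1. Solving gives C1 = -4, C2 = 1.

y = exp(t)*sin(5*t) - 4*cos(5*t)*exp(t)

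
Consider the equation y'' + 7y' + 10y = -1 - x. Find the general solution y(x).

Characteristic equation r² + 7r + 10 = 0 factors as (r + 2)(r + 5) = 0, so r = -2, -5.
Hence y_h = C1*exp(-2*x) + C2*exp(-5*x).
For the particular solution try y_p = A0 + A1*x. Substituting and matching coefficients of each power of x gives A0 = -3/100, A1 = -1/10, so y_p = -3/100 - x/10.

y = -3/100 - x/10 + C1*exp(-2*x) + C2*exp(-5*x)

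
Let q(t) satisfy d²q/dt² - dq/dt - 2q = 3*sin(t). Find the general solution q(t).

Characteristic equation r² - r - 2 = 0 factors as (r - 2)(r + 1) = 0, so r = 2, -1.
Hence q_h = C1*exp(2*t) + C2*exp(-t).
Try q_p = A*cos(t) + B*sin(t). Substituting and equating the coefficients of cos(t) and sin(t) gives A = 3/10, B = -9/10, so q_p = -9*sin(t)/10 + 3*cos(t)/10.

q = -9*sin(t)/10 + 3*cos(t)/10 + C1*exp(2*t) + C2*exp(-t)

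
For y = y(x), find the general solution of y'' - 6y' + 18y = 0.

Characteristic equation r² - 6r + 18 = 0 has discriminant (-6)² - 4·(18) = -36 < 0, so r = 3 ± 3i.
Hence y_h = C1*cos(3*x)*exp(3*x) + C2*exp(3*x)*sin(3*x).

y = C1*cos(3*x)*exp(3*x) + C2*exp(3*x)*sin(3*x)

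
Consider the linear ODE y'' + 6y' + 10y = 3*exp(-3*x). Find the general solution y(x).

Characteristic equation r² + 6r + 10 = 0 has discriminant (6)² - 4·(10) = -4 < 0, so r = -3 ± i.
Hence y_h = C1*cos(x)*exp(-3*x) + C2*exp(-3*x)*sin(x).
Try y_p = A*exp(-3*x). Substituting into the equation and dividing by exp(-3*x) gives A = 3, so y_p = 3*exp(-3*x).

y = 3*exp(-3*x) + C1*cos(x)*exp(-3*x) + C2*exp(-3*x)*sin(x)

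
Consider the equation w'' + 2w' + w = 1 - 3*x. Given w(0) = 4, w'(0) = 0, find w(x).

Characteristic equation r² + 2r + 1 = 0 has discriminant (2)² - 4·(1) = 0, so r = -1 is a repeated root.
Hence w_h = (C1 + C2*x)*exp(-x).
For the particular solution try w_p = A0 + A1*x. Substituting and matching coefficients of each power of x gives A0 = 7, A1 = -3, so w_p = 7 - 3*x.
General solution: w = 7 - 3*x + C1*exp(-x) + C2*x*exp(-x).
Apply the initial conditions: w(0) = 7 + C1 = 4 and w'(0) = -3 + C2 - C1 = 0. Solving gives C1 = -3, C2 = 0.

w = 7 - 3*x - 3*exp(-x)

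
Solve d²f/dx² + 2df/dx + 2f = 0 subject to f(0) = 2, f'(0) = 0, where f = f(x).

f = 2*cos(x)*exp(-x) + 2*exp(-x)*sin(x)

Characteristic equation r² + 2r + 2 = 0 has discriminant (2)² - 4·(2) = -4 < 0, so r = -1 ± i.
Hence f_h = C1*cos(x)*exp(-x) + C2*exp(-x)*sin(x).
Apply the initial conditions: f(0) = C1 = 2 and f'(0) = C2 - C1 = 0. Solving gives C1 = 2, C2 = 2.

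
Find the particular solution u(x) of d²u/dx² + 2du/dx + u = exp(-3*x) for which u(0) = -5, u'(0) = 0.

u = -21*exp(-x)/4 + exp(-3*x)/4 - 9*x*exp(-x)/2

Characteristic equation r² + 2r + 1 = 0 has discriminant (2)² - 4·(1) = 0, so r = -1 is a repeated root.
Hence u_h = (C1 + C2*x)*exp(-x).
Try u_p = A*exp(-3*x). Substituting into the equation and dividing by exp(-3*x) gives A = 1/4, so u_p = exp(-3*x)/4.
General solution: u = exp(-3*x)/4 + C1*exp(-x) + C2*x*exp(-x).
Apply the initial conditions: u(0) = 1/4 + C1 = -5 and u'(0) = -3/4 + C2 - C1 = 0. Solving gives C1 = -21/4, C2 = -9/2.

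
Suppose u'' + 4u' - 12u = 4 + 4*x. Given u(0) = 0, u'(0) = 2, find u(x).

Characteristic equation r² + 4r - 12 = 0 factors as (r - 2)(r + 6) = 0, so r = 2, -6.
Hence u_h = C1*exp(2*x) + C2*exp(-6*x).
For the particular solution try u_p = A0 + A1*x. Substituting and matching coefficients of each power of x gives A0 = -4/9, A1 = -1/3, so u_p = -4/9 - x/3.
General solution: u = -4/9 - x/3 + C1*exp(2*x) + C2*exp(-6*x).
Apply the initial conditions: u(0) = -4/9 + C1 + C2 = 0 and u'(0) = -1/3 - 6*C2 + 2*C1 = 2. Solving gives C1 = 5/8, C2 = -13/72.

u = -4/9 - 13*exp(-6*x)/72 - x/3 + 5*exp(2*x)/8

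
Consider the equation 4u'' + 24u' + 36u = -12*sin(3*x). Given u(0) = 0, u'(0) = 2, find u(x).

Divide through by 4: u'' + 6u' + 9u = -3*sin(3*x).
Characteristic equation r² + 6r + 9 = 0 has discriminant (6)² - 4·(9) = 0, so r = -3 is a repeated root.
Hence u_h = (C1 + C2*x)*exp(-3*x).
Try u_p = A*cos(3*x) + B*sin(3*x). Substituting and equating the coefficients of cos(3x) and sin(3x) gives A = 1/6, B = 0, so u_p = cos(3*x)/6.
General solution: u = cos(3*x)/6 + C1*exp(-3*x) + C2*x*exp(-3*x).
Apply the initial conditions: u(0) = 1/6 + C1 = 0 and u'(0) = C2 - 3*C1 = 2. Solving gives C1 = -1/6, C2 = 3/2.

u = -exp(-3*x)/6 + cos(3*x)/6 + 3*x*exp(-3*x)/2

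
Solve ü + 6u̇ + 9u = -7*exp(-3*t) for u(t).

Characteristic equation r² + 6r + 9 = 0 has discriminant (6)² - 4·(9) = 0, so r = -3 is a repeated root.
Hence u_h = (C1 + C2*t)*exp(-3*t).
Since exp(-3*t) solves the homogeneous equation (r = -3 is a root of multiplicity 2), multiply the trial by t^2. Try u_p = A*t^2*exp(-3*t). Substituting into the equation and dividing by exp(-3*t) gives A = -7/2, so u_p = -7*t^2*exp(-3*t)/2.

u = C1*exp(-3*t) - 7*t**2*exp(-3*t)/2 + C2*t*exp(-3*t)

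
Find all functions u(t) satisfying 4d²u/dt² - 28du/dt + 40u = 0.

Divide through by 4: u'' - 7u' + 10u = 0.
Characteristic equation r² - 7r + 10 = 0 factors as (r - 5)(r - 2) = 0, so r = 5, 2.
Hence u_h = C1*exp(5*t) + C2*exp(2*t).

u = C1*exp(5*t) + C2*exp(2*t)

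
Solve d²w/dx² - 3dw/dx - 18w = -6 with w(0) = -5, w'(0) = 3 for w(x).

w = 1/3 - 35*exp(-3*x)/9 - 13*exp(6*x)/9

Characteristic equation r² - 3r - 18 = 0 factors as (r - 6)(r + 3) = 0, so r = 6, -3.
Hence w_h = C1*exp(6*x) + C2*exp(-3*x).
For the particular solution try w_p = A0. Substituting and matching coefficients of each power of x gives A0 = 1/3, so w_p = 1/3.
General solution: w = 1/3 + C1*exp(6*x) + C2*exp(-3*x).
Apply the initial conditions: w(0) = 1/3 + C1 + C2 = -5 and w'(0) = -3*C2 + 6*C1 = 3. Solving gives C1 = -13/9, C2 = -35/9.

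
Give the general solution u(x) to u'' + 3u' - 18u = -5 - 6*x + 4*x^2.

Characteristic equation r² + 3r - 18 = 0 factors as (r + 6)(r - 3) = 0, so r = -6, 3.
Hence u_h = C1*exp(-6*x) + C2*exp(3*x).
For the particular solution try u_p = A0 + A1*x + A2*x^2. Substituting and matching coefficients of each power of x gives A0 = 8/27, A1 = 7/27, A2 = -2/9, so u_p = 8/27 - 2*x^2/9 + 7*x/27.

u = 8/27 - 2*x**2/9 + 7*x/27 + C1*exp(-6*x) + C2*exp(3*x)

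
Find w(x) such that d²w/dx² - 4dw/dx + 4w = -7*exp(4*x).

w = -7*exp(4*x)/4 + C1*exp(2*x) + C2*x*exp(2*x)

Characteristic equation r² - 4r + 4 = 0 has discriminant (-4)² - 4·(4) = 0, so r = 2 is a repeated root.
Hence w_h = (C1 + C2*x)*exp(2*x).
Try w_p = A*exp(4*x). Substituting into the equation and dividing by exp(4*x) gives A = -7/4, so w_p = -7*exp(4*x)/4.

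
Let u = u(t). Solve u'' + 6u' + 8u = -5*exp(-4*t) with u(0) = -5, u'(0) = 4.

u = -37*exp(-2*t)/4 + 17*exp(-4*t)/4 + 5*t*exp(-4*t)/2

Characteristic equation r² + 6r + 8 = 0 factors as (r + 2)(r + 4) = 0, so r = -2, -4.
Hence u_h = C1*exp(-2*t) + C2*exp(-4*t).
Since exp(-4*t) solves the homogeneous equation (r = -4 is a root of multiplicity 1), multiply the trial by t. Try u_p = A*t*exp(-4*t). Substituting into the equation and dividing by exp(-4*t) gives A = 5/2, so u_p = 5*t*exp(-4*t)/2.
General solution: u = C1*exp(-2*t) + C2*exp(-4*t) + 5*t*exp(-4*t)/2.
Apply the initial conditions: u(0) = C1 + C2 = -5 and u'(0) = 5/2 - 4*C2 - 2*C1 = 4. Solving gives C1 = -37/4, C2 = 17/4.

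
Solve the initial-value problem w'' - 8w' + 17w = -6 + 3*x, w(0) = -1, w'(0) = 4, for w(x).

Characteristic equation r² - 8r + 17 = 0 has discriminant (-8)² - 4·(17) = -4 < 0, so r = 4 ± i.
Hence w_h = C1*cos(x)*exp(4*x) + C2*exp(4*x)*sin(x).
For the particular solution try w_p = A0 + A1*x. Substituting and matching coefficients of each power of x gives A0 = -78/289, A1 = 3/17, so w_p = -78/289 + 3*x/17.
General solution: w = -78/289 + 3*x/17 + C1*cos(x)*exp(4*x) + C2*exp(4*x)*sin(x).
Apply the initial conditions: w(0) = -78/289 + C1 = -1 and w'(0) = 3/17 + C2 + 4*C1 = 4. Solving gives C1 = -211/289, C2 = 1949/289.

w = -78/289 + 3*x/17 - 211*cos(x)*exp(4*x)/289 + 1949*exp(4*x)*sin(x)/289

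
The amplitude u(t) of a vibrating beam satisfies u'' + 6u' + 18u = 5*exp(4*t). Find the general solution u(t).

Characteristic equation r² + 6r + 18 = 0 has discriminant (6)² - 4·(18) = -36 < 0, so r = -3 ± 3i.
Hence u_h = C1*cos(3*t)*exp(-3*t) + C2*exp(-3*t)*sin(3*t).
Try u_p = A*exp(4*t). Substituting into the equation and dividing by exp(4*t) gives A = 5/58, so u_p = 5*exp(4*t)/58.

u = 5*exp(4*t)/58 + C1*cos(3*t)*exp(-3*t) + C2*exp(-3*t)*sin(3*t)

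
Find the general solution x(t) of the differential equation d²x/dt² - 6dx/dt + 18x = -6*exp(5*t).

Characteristic equation r² - 6r + 18 = 0 has discriminant (-6)² - 4·(18) = -36 < 0, so r = 3 ± 3i.
Hence x_h = C1*cos(3*t)*exp(3*t) + C2*exp(3*t)*sin(3*t).
Try x_p = A*exp(5*t). Substituting into the equation and dividing by exp(5*t) gives A = -6/13, so x_p = -6*exp(5*t)/13.

x = -6*exp(5*t)/13 + C1*cos(3*t)*exp(3*t) + C2*exp(3*t)*sin(3*t)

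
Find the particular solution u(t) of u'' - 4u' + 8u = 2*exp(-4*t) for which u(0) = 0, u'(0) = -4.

Characteristic equation r² - 4r + 8 = 0 has discriminant (-4)² - 4·(8) = -16 < 0, so r = 2 ± 2i.
Hence u_h = C1*cos(2*t)*exp(2*t) + C2*exp(2*t)*sin(2*t).
Try u_p = A*exp(-4*t). Substituting into the equation and dividing by exp(-4*t) gives A = 1/20, so u_p = exp(-4*t)/20.
General solution: u = exp(-4*t)/20 + C1*cos(2*t)*exp(2*t) + C2*exp(2*t)*sin(2*t).
Apply the initial conditions: u(0) = 1/20 + C1 = 0 and u'(0) = -1/5 + 2*C1 + 2*C2 = -4. Solving gives C1 = -1/20, C2 = -37/20.

u = exp(-4*t)/20 - 37*exp(2*t)*sin(2*t)/20 - cos(2*t)*exp(2*t)/20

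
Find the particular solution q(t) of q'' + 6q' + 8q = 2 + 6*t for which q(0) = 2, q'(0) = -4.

q = -5/16 + exp(-4*t)/16 + 3*t/4 + 9*exp(-2*t)/4

Characteristic equation r² + 6r + 8 = 0 factors as (r + 4)(r + 2) = 0, so r = -4, -2.
Hence q_h = C1*exp(-4*t) + C2*exp(-2*t).
For the particular solution try q_p = A0 + A1*t. Substituting and matching coefficients of each power of t gives A0 = -5/16, A1 = 3/4, so q_p = -5/16 + 3*t/4.
General solution: q = -5/16 + 3*t/4 + C1*exp(-4*t) + C2*exp(-2*t).
Apply the initial conditions: q(0) = -5/16 + C1 + C2 = 2 and q'(0) = 3/4 - 4*C1 - 2*C2 = -4. Solving gives C1 = 1/16, C2 = 9/4.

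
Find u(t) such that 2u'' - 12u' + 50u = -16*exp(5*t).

u = -2*exp(5*t)/5 + C1*cos(4*t)*exp(3*t) + C2*exp(3*t)*sin(4*t)

Divide through by 2: u'' - 6u' + 25u = -8*exp(5*t).
Characteristic equation r² - 6r + 25 = 0 has discriminant (-6)² - 4·(25) = -64 < 0, so r = 3 ± 4i.
Hence u_h = C1*cos(4*t)*exp(3*t) + C2*exp(3*t)*sin(4*t).
Try u_p = A*exp(5*t). Substituting into the equation and dividing by exp(5*t) gives A = -2/5, so u_p = -2*exp(5*t)/5.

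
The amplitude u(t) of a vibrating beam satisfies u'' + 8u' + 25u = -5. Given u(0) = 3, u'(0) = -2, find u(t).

u = -1/5 + 16*cos(3*t)*exp(-4*t)/5 + 18*exp(-4*t)*sin(3*t)/5

Characteristic equation r² + 8r + 25 = 0 has discriminant (8)² - 4·(25) = -36 < 0, so r = -4 ± 3i.
Hence u_h = C1*cos(3*t)*exp(-4*t) + C2*exp(-4*t)*sin(3*t).
For the particular solution try u_p = A0. Substituting and matching coefficients of each power of t gives A0 = -1/5, so u_p = -1/5.
General solution: u = -1/5 + C1*cos(3*t)*exp(-4*t) + C2*exp(-4*t)*sin(3*t).
Apply the initial conditions: u(0) = -1/5 + C1 = 3 and u'(0) = -4*C1 + 3*C2 = -2. Solving gives C1 = 16/5, C2 = 18/5.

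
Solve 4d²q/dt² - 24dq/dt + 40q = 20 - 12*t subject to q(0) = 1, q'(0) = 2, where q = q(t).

Divide through by 4: q'' - 6q' + 10q = 5 - 3*t.
Characteristic equation r² - 6r + 10 = 0 has discriminant (-6)² - 4·(10) = -4 < 0, so r = 3 ± i.
Hence q_h = C1*cos(t)*exp(3*t) + C2*exp(3*t)*sin(t).
For the particular solution try q_p = A0 + A1*t. Substituting and matching coefficients of each power of t gives A0 = 8/25, A1 = -3/10, so q_p = 8/25 - 3*t/10.
General solution: q = 8/25 - 3*t/10 + C1*cos(t)*exp(3*t) + C2*exp(3*t)*sin(t).
Apply the initial conditions: q(0) = 8/25 + C1 = 1 and q'(0) = -3/10 + C2 + 3*C1 = 2. Solving gives C1 = 17/25, C2 = 13/50.

q = 8/25 - 3*t/10 + 13*exp(3*t)*sin(t)/50 + 17*cos(t)*exp(3*t)/25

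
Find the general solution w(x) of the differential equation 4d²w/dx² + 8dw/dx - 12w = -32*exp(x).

w = C1*exp(-3*x) + C2*exp(x) - 2*x*exp(x)

Divide through by 4: w'' + 2w' - 3w = -8*exp(x).
Characteristic equation r² + 2r - 3 = 0 factors as (r + 3)(r - 1) = 0, so r = -3, 1.
Hence w_h = C1*exp(-3*x) + C2*exp(x).
Since exp(x) solves the homogeneous equation (r = 1 is a root of multiplicity 1), multiply the trial by x. Try w_p = A*x*exp(x). Substituting into the equation and dividing by exp(x) gives A = -2, so w_p = -2*x*exp(x).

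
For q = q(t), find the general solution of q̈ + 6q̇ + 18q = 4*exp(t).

q = 4*exp(t)/25 + C1*cos(3*t)*exp(-3*t) + C2*exp(-3*t)*sin(3*t)

Characteristic equation r² + 6r + 18 = 0 has discriminant (6)² - 4·(18) = -36 < 0, so r = -3 ± 3i.
Hence q_h = C1*cos(3*t)*exp(-3*t) + C2*exp(-3*t)*sin(3*t).
Try q_p = A*exp(t). Substituting into the equation and dividing by exp(t) gives A = 4/25, so q_p = 4*exp(t)/25.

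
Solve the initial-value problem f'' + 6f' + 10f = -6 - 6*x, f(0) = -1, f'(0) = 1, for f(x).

Characteristic equation r² + 6r + 10 = 0 has discriminant (6)² - 4·(10) = -4 < 0, so r = -3 ± i.
Hence f_h = C1*cos(x)*exp(-3*x) + C2*exp(-3*x)*sin(x).
For the particular solution try f_p = A0 + A1*x. Substituting and matching coefficients of each power of x gives A0 = -6/25, A1 = -3/5, so f_p = -6/25 - 3*x/5.
General solution: f = -6/25 - 3*x/5 + C1*cos(x)*exp(-3*x) + C2*exp(-3*x)*sin(x).
Apply the initial conditions: f(0) = -6/25 + C1 = -1 and f'(0) = -3/5 + C2 - 3*C1 = 1. Solving gives C1 = -19/25, C2 = -17/25.

f = -6/25 - 3*x/5 - 19*cos(x)*exp(-3*x)/25 - 17*exp(-3*x)*sin(x)/25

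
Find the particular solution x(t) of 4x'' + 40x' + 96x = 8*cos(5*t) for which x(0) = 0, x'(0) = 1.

x = -49*exp(-6*t)/122 - 2*cos(5*t)/2501 + 33*exp(-4*t)/82 + 100*sin(5*t)/2501

Divide through by 4: x'' + 10x' + 24x = 2*cos(5*t).
Characteristic equation r² + 10r + 24 = 0 factors as (r + 6)(r + 4) = 0, so r = -6, -4.
Hence x_h = C1*exp(-6*t) + C2*exp(-4*t).
Try x_p = A*cos(5*t) + B*sin(5*t). Substituting and equating the coefficients of cos(5t) and sin(5t) gives A = -2/2501, B = 100/2501, so x_p = -2*cos(5*t)/2501 + 100*sin(5*t)/2501.
General solution: x = -2*cos(5*t)/2501 + 100*sin(5*t)/2501 + C1*exp(-6*t) + C2*exp(-4*t).
Apply the initial conditions: x(0) = -2/2501 + C1 + C2 = 0 and x'(0) = 500/2501 - 6*C1 - 4*C2 = 1. Solving gives C1 = -49/122, C2 = 33/82.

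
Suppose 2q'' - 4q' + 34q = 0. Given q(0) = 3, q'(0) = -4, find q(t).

Divide through by 2: q'' - 2q' + 17q = 0.
Characteristic equation r² - 2r + 17 = 0 has discriminant (-2)² - 4·(17) = -64 < 0, so r = 1 ± 4i.
Hence q_h = C1*cos(4*t)*exp(t) + C2*exp(t)*sin(4*t).
Apply the initial conditions: q(0) = C1 = 3 and q'(0) = C1 + 4*C2 = -4. Solving gives C1 = 3, C2 = -7/4.

q = 3*cos(4*t)*exp(t) - 7*exp(t)*sin(4*t)/4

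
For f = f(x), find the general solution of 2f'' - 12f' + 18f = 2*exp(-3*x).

Divide through by 2: f'' - 6f' + 9f = exp(-3*x).
Characteristic equation r² - 6r + 9 = 0 has discriminant (-6)² - 4·(9) = 0, so r = 3 is a repeated root.
Hence f_h = (C1 + C2*x)*exp(3*x).
Try f_p = A*exp(-3*x). Substituting into the equation and dividing by exp(-3*x) gives A = 1/36, so f_p = exp(-3*x)/36.

f = exp(-3*x)/36 + C1*exp(3*x) + C2*x*exp(3*x)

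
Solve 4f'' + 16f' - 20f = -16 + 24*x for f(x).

Divide through by 4: f'' + 4f' - 5f = -4 + 6*x.
Characteristic equation r² + 4r - 5 = 0 factors as (r + 5)(r - 1) = 0, so r = -5, 1.
Hence f_h = C1*exp(-5*x) + C2*exp(x).
For the particular solution try f_p = A0 + A1*x. Substituting and matching coefficients of each power of x gives A0 = -4/25, A1 = -6/5, so f_p = -4/25 - 6*x/5.

f = -4/25 - 6*x/5 + C1*exp(-5*x) + C2*exp(x)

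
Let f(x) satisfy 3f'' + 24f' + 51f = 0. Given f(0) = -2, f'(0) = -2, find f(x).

f = -10*exp(-4*x)*sin(x) - 2*cos(x)*exp(-4*x)

Divide through by 3: f'' + 8f' + 17f = 0.
Characteristic equation r² + 8r + 17 = 0 has discriminant (8)² - 4·(17) = -4 < 0, so r = -4 ± i.
Hence f_h = C1*cos(x)*exp(-4*x) + C2*exp(-4*x)*sin(x).
Apply the initial conditions: f(0) = C1 = -2 and f'(0) = C2 - 4*C1 = -2. Solving gives C1 = -2, C2 = -10.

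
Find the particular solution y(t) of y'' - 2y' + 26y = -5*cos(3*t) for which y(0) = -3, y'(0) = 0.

y = -17*cos(3*t)/65 + 6*sin(3*t)/65 - 178*cos(5*t)*exp(t)/65 + 32*exp(t)*sin(5*t)/65

Characteristic equation r² - 2r + 26 = 0 has discriminant (-2)² - 4·(26) = -100 < 0, so r = 1 ± 5i.
Hence y_h = C1*cos(5*t)*exp(t) + C2*exp(t)*sin(5*t).
Try y_p = A*cos(3*t) + B*sin(3*t). Substituting and equating the coefficients of cos(3t) and sin(3t) gives A = -17/65, B = 6/65, so y_p = -17*cos(3*t)/65 + 6*sin(3*t)/65.
General solution: y = -17*cos(3*t)/65 + 6*sin(3*t)/65 + C1*cos(5*t)*exp(t) + C2*exp(t)*sin(5*t).
Apply the initial conditions: y(0) = -17/65 + C1 = -3 and y'(0) = 18/65 + C1 + 5*C2 = 0. Solving gives C1 = -178/65, C2 = 32/65.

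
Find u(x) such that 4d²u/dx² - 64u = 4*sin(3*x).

u = -sin(3*x)/25 + C1*exp(4*x) + C2*exp(-4*x)

Divide through by 4: u'' - 16u = sin(3*x).
Characteristic equation r² - 16 = 0 factors as (r - 4)(r + 4) = 0, so r = 4, -4.
Hence u_h = C1*exp(4*x) + C2*exp(-4*x).
Try u_p = A*cos(3*x) + B*sin(3*x). Substituting and equating the coefficients of cos(3x) and sin(3x) gives A = 0, B = -1/25, so u_p = -sin(3*x)/25.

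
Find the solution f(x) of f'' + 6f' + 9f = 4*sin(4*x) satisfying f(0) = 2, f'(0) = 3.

Characteristic equation r² + 6r + 9 = 0 has discriminant (6)² - 4·(9) = 0, so r = -3 is a repeated root.
Hence f_h = (C1 + C2*x)*exp(-3*x).
Try f_p = A*cos(4*x) + B*sin(4*x). Substituting and equating the coefficients of cos(4x) and sin(4x) gives A = -96/625, B = -28/625, so f_p = -96*cos(4*x)/625 - 28*sin(4*x)/625.
General solution: f = -96*cos(4*x)/625 - 28*sin(4*x)/625 + C1*exp(-3*x) + C2*x*exp(-3*x).
Apply the initial conditions: f(0) = -96/625 + C1 = 2 and f'(0) = -112/625 + C2 - 3*C1 = 3. Solving gives C1 = 1346/625, C2 = 241/25.

f = -96*cos(4*x)/625 - 28*sin(4*x)/625 + 1346*exp(-3*x)/625 + 241*x*exp(-3*x)/25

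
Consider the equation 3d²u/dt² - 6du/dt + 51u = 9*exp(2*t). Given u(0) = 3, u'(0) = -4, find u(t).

u = 3*exp(2*t)/17 - 61*exp(t)*sin(4*t)/34 + 48*cos(4*t)*exp(t)/17

Divide through by 3: u'' - 2u' + 17u = 3*exp(2*t).
Characteristic equation r² - 2r + 17 = 0 has discriminant (-2)² - 4·(17) = -64 < 0, so r = 1 ± 4i.
Hence u_h = C1*cos(4*t)*exp(t) + C2*exp(t)*sin(4*t).
Try u_p = A*exp(2*t). Substituting into the equation and dividing by exp(2*t) gives A = 3/17, so u_p = 3*exp(2*t)/17.
General solution: u = 3*exp(2*t)/17 + C1*cos(4*t)*exp(t) + C2*exp(t)*sin(4*t).
Apply the initial conditions: u(0) = 3/17 + C1 = 3 and u'(0) = 6/17 + C1 + 4*C2 = -4. Solving gives C1 = 48/17, C2 = -61/34.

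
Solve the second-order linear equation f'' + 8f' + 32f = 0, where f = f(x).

Characteristic equation r² + 8r + 32 = 0 has discriminant (8)² - 4·(32) = -64 < 0, so r = -4 ± 4i.
Hence f_h = C1*cos(4*x)*exp(-4*x) + C2*exp(-4*x)*sin(4*x).

f = C1*cos(4*x)*exp(-4*x) + C2*exp(-4*x)*sin(4*x)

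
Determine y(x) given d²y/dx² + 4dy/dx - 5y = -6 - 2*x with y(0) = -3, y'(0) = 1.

y = 38/25 - 64*exp(-5*x)/75 - 11*exp(x)/3 + 2*x/5

Characteristic equation r² + 4r - 5 = 0 factors as (r - 1)(r + 5) = 0, so r = 1, -5.
Hence y_h = C1*exp(x) + C2*exp(-5*x).
For the particular solution try y_p = A0 + A1*x. Substituting and matching coefficients of each power of x gives A0 = 38/25, A1 = 2/5, so y_p = 38/25 + 2*x/5.
General solution: y = 38/25 + 2*x/5 + C1*exp(x) + C2*exp(-5*x).
Apply the initial conditions: y(0) = 38/25 + C1 + C2 = -3 and y'(0) = 2/5 + C1 - 5*C2 = 1. Solving gives C1 = -11/3, C2 = -64/75.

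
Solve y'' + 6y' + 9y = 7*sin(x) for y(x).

y = -21*cos(x)/50 + 14*sin(x)/25 + C1*exp(-3*x) + C2*x*exp(-3*x)

Characteristic equation r² + 6r + 9 = 0 has discriminant (6)² - 4·(9) = 0, so r = -3 is a repeated root.
Hence y_h = (C1 + C2*x)*exp(-3*x).
Try y_p = A*cos(x) + B*sin(x). Substituting and equating the coefficients of cos(x) and sin(x) gives A = -21/50, B = 14/25, so y_p = -21*cos(x)/50 + 14*sin(x)/25.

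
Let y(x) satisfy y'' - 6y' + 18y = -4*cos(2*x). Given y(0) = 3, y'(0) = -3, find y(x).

Characteristic equation r² - 6r + 18 = 0 has discriminant (-6)² - 4·(18) = -36 < 0, so r = 3 ± 3i.
Hence y_h = C1*cos(3*x)*exp(3*x) + C2*exp(3*x)*sin(3*x).
Try y_p = A*cos(2*x) + B*sin(2*x). Substituting and equating the coefficients of cos(2x) and sin(2x) gives A = -14/85, B = 12/85, so y_p = -14*cos(2*x)/85 + 12*sin(2*x)/85.
General solution: y = -14*cos(2*x)/85 + 12*sin(2*x)/85 + C1*cos(3*x)*exp(3*x) + C2*exp(3*x)*sin(3*x).
Apply the initial conditions: y(0) = -14/85 + C1 = 3 and y'(0) = 24/85 + 3*C1 + 3*C2 = -3. Solving gives C1 = 269/85, C2 = -362/85.

y = -14*cos(2*x)/85 + 12*sin(2*x)/85 - 362*exp(3*x)*sin(3*x)/85 + 269*cos(3*x)*exp(3*x)/85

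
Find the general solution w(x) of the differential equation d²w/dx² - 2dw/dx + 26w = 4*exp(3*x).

Characteristic equation r² - 2r + 26 = 0 has discriminant (-2)² - 4·(26) = -100 < 0, so r = 1 ± 5i.
Hence w_h = C1*cos(5*x)*exp(x) + C2*exp(x)*sin(5*x).
Try w_p = A*exp(3*x). Substituting into the equation and dividing by exp(3*x) gives A = 4/29, so w_p = 4*exp(3*x)/29.

w = 4*exp(3*x)/29 + C1*cos(5*x)*exp(x) + C2*exp(x)*sin(5*x)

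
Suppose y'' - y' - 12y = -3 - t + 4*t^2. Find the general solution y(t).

y = 79/432 - t**2/3 + 5*t/36 + C1*exp(4*t) + C2*exp(-3*t)

Characteristic equation r² - r - 12 = 0 factors as (r - 4)(r + 3) = 0, so r = 4, -3.
Hence y_h = C1*exp(4*t) + C2*exp(-3*t).
For the particular solution try y_p = A0 + A1*t + A2*t^2. Substituting and matching coefficients of each power of t gives A0 = 79/432, A1 = 5/36, A2 = -1/3, so y_p = 79/432 - t^2/3 + 5*t/36.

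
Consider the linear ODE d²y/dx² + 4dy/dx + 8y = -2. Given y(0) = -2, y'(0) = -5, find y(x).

y = -1/4 - 17*exp(-2*x)*sin(2*x)/4 - 7*cos(2*x)*exp(-2*x)/4

Characteristic equation r² + 4r + 8 = 0 has discriminant (4)² - 4·(8) = -16 < 0, so r = -2 ± 2i.
Hence y_h = C1*cos(2*x)*exp(-2*x) + C2*exp(-2*x)*sin(2*x).
For the particular solution try y_p = A0. Substituting and matching coefficients of each power of x gives A0 = -1/4, so y_p = -1/4.
General solution: y = -1/4 + C1*cos(2*x)*exp(-2*x) + C2*exp(-2*x)*sin(2*x).
Apply the initial conditions: y(0) = -1/4 + C1 = -2 and y'(0) = -2*C1 + 2*C2 = -5. Solving gives C1 = -7/4, C2 = -17/4.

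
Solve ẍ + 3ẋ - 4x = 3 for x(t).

x = -3/4 + C1*exp(-4*t) + C2*exp(t)

Characteristic equation r² + 3r - 4 = 0 factors as (r + 4)(r - 1) = 0, so r = -4, 1.
Hence x_h = C1*exp(-4*t) + C2*exp(t).
For the particular solution try x_p = A0. Substituting and matching coefficients of each power of t gives A0 = -3/4, so x_p = -3/4.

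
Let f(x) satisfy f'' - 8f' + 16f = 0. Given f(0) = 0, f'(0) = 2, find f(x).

f = 2*x*exp(4*x)

Characteristic equation r² - 8r + 16 = 0 has discriminant (-8)² - 4·(16) = 0, so r = 4 is a repeated root.
Hence f_h = (C1 + C2*x)*exp(4*x).
Apply the initial conditions: f(0) = C1 = 0 and f'(0) = C2 + 4*C1 = 2. Solving gives C1 = 0, C2 = 2.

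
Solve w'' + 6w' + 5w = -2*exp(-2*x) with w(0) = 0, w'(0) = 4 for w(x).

w = exp(-x)/2 - 7*exp(-5*x)/6 + 2*exp(-2*x)/3

Characteristic equation r² + 6r + 5 = 0 factors as (r + 5)(r + 1) = 0, so r = -5, -1.
Hence w_h = C1*exp(-5*x) + C2*exp(-x).
Try w_p = A*exp(-2*x). Substituting into the equation and dividing by exp(-2*x) gives A = 2/3, so w_p = 2*exp(-2*x)/3.
General solution: w = 2*exp(-2*x)/3 + C1*exp(-5*x) + C2*exp(-x).
Apply the initial conditions: w(0) = 2/3 + C1 + C2 = 0 and w'(0) = -4/3 - C2 - 5*C1 = 4. Solving gives C1 = -7/6, C2 = 1/2.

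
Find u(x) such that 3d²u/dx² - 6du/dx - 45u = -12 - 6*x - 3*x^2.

u = 878/3375 + x**2/15 + 26*x/225 + C1*exp(5*x) + C2*exp(-3*x)

Divide through by 3: u'' - 2u' - 15u = -4 - x^2 - 2*x.
Characteristic equation r² - 2r - 15 = 0 factors as (r - 5)(r + 3) = 0, so r = 5, -3.
Hence u_h = C1*exp(5*x) + C2*exp(-3*x).
For the particular solution try u_p = A0 + A1*x + A2*x^2. Substituting and matching coefficients of each power of x gives A0 = 878/3375, A1 = 26/225, A2 = 1/15, so u_p = 878/3375 + x^2/15 + 26*x/225.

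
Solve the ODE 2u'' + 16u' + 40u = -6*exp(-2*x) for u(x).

u = -3*exp(-2*x)/8 + C1*cos(2*x)*exp(-4*x) + C2*exp(-4*x)*sin(2*x)

Divide through by 2: u'' + 8u' + 20u = -3*exp(-2*x).
Characteristic equation r² + 8r + 20 = 0 has discriminant (8)² - 4·(20) = -16 < 0, so r = -4 ± 2i.
Hence u_h = C1*cos(2*x)*exp(-4*x) + C2*exp(-4*x)*sin(2*x).
Try u_p = A*exp(-2*x). Substituting into the equation and dividing by exp(-2*x) gives A = -3/8, so u_p = -3*exp(-2*x)/8.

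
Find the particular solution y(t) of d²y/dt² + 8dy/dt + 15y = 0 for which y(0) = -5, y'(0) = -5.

Characteristic equation r² + 8r + 15 = 0 factors as (r + 5)(r + 3) = 0, so r = -5, -3.
Hence y_h = C1*exp(-5*t) + C2*exp(-3*t).
Apply the initial conditions: y(0) = C1 + C2 = -5 and y'(0) = -5*C1 - 3*C2 = -5. Solving gives C1 = 10, C2 = -15.

y = -15*exp(-3*t) + 10*exp(-5*t)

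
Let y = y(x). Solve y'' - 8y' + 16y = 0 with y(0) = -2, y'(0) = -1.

Characteristic equation r² - 8r + 16 = 0 has discriminant (-8)² - 4·(16) = 0, so r = 4 is a repeated root.
Hence y_h = (C1 + C2*x)*exp(4*x).
Apply the initial conditions: y(0) = C1 = -2 and y'(0) = C2 + 4*C1 = -1. Solving gives C1 = -2, C2 = 7.

y = -2*exp(4*x) + 7*x*exp(4*x)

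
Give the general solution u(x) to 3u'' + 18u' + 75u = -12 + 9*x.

Divide through by 3: u'' + 6u' + 25u = -4 + 3*x.
Characteristic equation r² + 6r + 25 = 0 has discriminant (6)² - 4·(25) = -64 < 0, so r = -3 ± 4i.
Hence u_h = C1*cos(4*x)*exp(-3*x) + C2*exp(-3*x)*sin(4*x).
For the particular solution try u_p = A0 + A1*x. Substituting and matching coefficients of each power of x gives A0 = -118/625, A1 = 3/25, so u_p = -118/625 + 3*x/25.

u = -118/625 + 3*x/25 + C1*cos(4*x)*exp(-3*x) + C2*exp(-3*x)*sin(4*x)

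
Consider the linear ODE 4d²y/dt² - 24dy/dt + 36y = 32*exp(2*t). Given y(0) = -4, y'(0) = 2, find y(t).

y = -12*exp(3*t) + 8*exp(2*t) + 22*t*exp(3*t)

Divide through by 4: y'' - 6y' + 9y = 8*exp(2*t).
Characteristic equation r² - 6r + 9 = 0 has discriminant (-6)² - 4·(9) = 0, so r = 3 is a repeated root.
Hence y_h = (C1 + C2*t)*exp(3*t).
Try y_p = A*exp(2*t). Substituting into the equation and dividing by exp(2*t) gives A = 8, so y_p = 8*exp(2*t).
General solution: y = 8*exp(2*t) + C1*exp(3*t) + C2*t*exp(3*t).
Apply the initial conditions: y(0) = 8 + C1 = -4 and y'(0) = 16 + C2 + 3*C1 = 2. Solving gives C1 = -12, C2 = 22.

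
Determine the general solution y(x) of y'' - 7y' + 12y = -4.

y = -1/3 + C1*exp(4*x) + C2*exp(3*x)

Characteristic equation r² - 7r + 12 = 0 factors as (r - 4)(r - 3) = 0, so r = 4, 3.
Hence y_h = C1*exp(4*x) + C2*exp(3*x).
For the particular solution try y_p = A0. Substituting and matching coefficients of each power of x gives A0 = -1/3, so y_p = -1/3.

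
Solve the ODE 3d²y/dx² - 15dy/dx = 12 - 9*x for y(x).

y = C2 - 17*x/25 + 3*x**2/10 + C1*exp(5*x)

Divide through by 3: y'' - 5y' = 4 - 3*x.
Characteristic equation r² - 5r = 0 factors as (r - 5)r = 0, so r = 5, 0.
Hence y_h = C1*exp(5*x) + C2.
Since 0 is a characteristic root (multiplicity 1), multiply the polynomial trial by x: try y_p = x*(A0 + A1*x). Substituting and matching coefficients of each power of x gives A0 = -17/25, A1 = 3/10, so y_p = -17*x/25 + 3*x^2/10.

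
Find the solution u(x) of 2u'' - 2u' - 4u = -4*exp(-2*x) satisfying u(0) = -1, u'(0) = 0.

Divide through by 2: u'' - u' - 2u = -2*exp(-2*x).
Characteristic equation r² - r - 2 = 0 factors as (r - 2)(r + 1) = 0, so r = 2, -1.
Hence u_h = C1*exp(2*x) + C2*exp(-x).
Try u_p = A*exp(-2*x). Substituting into the equation and dividing by exp(-2*x) gives A = -1/2, so u_p = -exp(-2*x)/2.
General solution: u = -exp(-2*x)/2 + C1*exp(2*x) + C2*exp(-x).
Apply the initial conditions: u(0) = -1/2 + C1 + C2 = -1 and u'(0) = 1 - C2 + 2*C1 = 0. Solving gives C1 = -1/2, C2 = 0.

u = -exp(-2*x)/2 - exp(2*x)/2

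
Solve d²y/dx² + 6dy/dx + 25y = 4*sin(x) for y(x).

y = -2*cos(x)/51 + 8*sin(x)/51 + C1*cos(4*x)*exp(-3*x) + C2*exp(-3*x)*sin(4*x)

Characteristic equation r² + 6r + 25 = 0 has discriminant (6)² - 4·(25) = -64 < 0, so r = -3 ± 4i.
Hence y_h = C1*cos(4*x)*exp(-3*x) + C2*exp(-3*x)*sin(4*x).
Try y_p = A*cos(x) + B*sin(x). Substituting and equating the coefficients of cos(x) and sin(x) gives A = -2/51, B = 8/51, so y_p = -2*cos(x)/51 + 8*sin(x)/51.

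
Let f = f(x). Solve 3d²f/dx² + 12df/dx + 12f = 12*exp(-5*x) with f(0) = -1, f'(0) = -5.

Divide through by 3: f'' + 4f' + 4f = 4*exp(-5*x).
Characteristic equation r² + 4r + 4 = 0 has discriminant (4)² - 4·(4) = 0, so r = -2 is a repeated root.
Hence f_h = (C1 + C2*x)*exp(-2*x).
Try f_p = A*exp(-5*x). Substituting into the equation and dividing by exp(-5*x) gives A = 4/9, so f_p = 4*exp(-5*x)/9.
General solution: f = 4*exp(-5*x)/9 + C1*exp(-2*x) + C2*x*exp(-2*x).
Apply the initial conditions: f(0) = 4/9 + C1 = -1 and f'(0) = -20/9 + C2 - 2*C1 = -5. Solving gives C1 = -13/9, C2 = -17/3.

f = -13*exp(-2*x)/9 + 4*exp(-5*x)/9 - 17*x*exp(-2*x)/3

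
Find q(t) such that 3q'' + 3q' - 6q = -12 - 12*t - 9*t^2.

q = 21/4 + 3*t**2/2 + 7*t/2 + C1*exp(t) + C2*exp(-2*t)

Divide through by 3: q'' + q' - 2q = -4 - 4*t - 3*t^2.
Characteristic equation r² + r - 2 = 0 factors as (r - 1)(r + 2) = 0, so r = 1, -2.
Hence q_h = C1*exp(t) + C2*exp(-2*t).
For the particular solution try q_p = A0 + A1*t + A2*t^2. Substituting and matching coefficients of each power of t gives A0 = 21/4, A1 = 7/2, A2 = 3/2, so q_p = 21/4 + 3*t^2/2 + 7*t/2.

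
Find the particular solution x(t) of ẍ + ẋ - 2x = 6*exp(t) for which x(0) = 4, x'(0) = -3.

Characteristic equation r² + r - 2 = 0 factors as (r + 2)(r - 1) = 0, so r = -2, 1.
Hence x_h = C1*exp(-2*t) + C2*exp(t).
Since exp(t) solves the homogeneous equation (r = 1 is a root of multiplicity 1), multiply the trial by t. Try x_p = A*t*exp(t). Substituting into the equation and dividing by exp(t) gives A = 2, so x_p = 2*t*exp(t).
General solution: x = C1*exp(-2*t) + C2*exp(t) + 2*t*exp(t).
Apply the initial conditions: x(0) = C1 + C2 = 4 and x'(0) = 2 + C2 - 2*C1 = -3. Solving gives C1 = 3, C2 = 1.

x = 3*exp(-2*t) + 2*t*exp(t) + exp(t)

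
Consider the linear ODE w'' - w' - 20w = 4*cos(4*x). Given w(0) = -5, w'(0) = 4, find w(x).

w = -212*exp(5*x)/123 - 19*exp(-4*x)/6 - 9*cos(4*x)/82 - sin(4*x)/82

Characteristic equation r² - r - 20 = 0 factors as (r - 5)(r + 4) = 0, so r = 5, -4.
Hence w_h = C1*exp(5*x) + C2*exp(-4*x).
Try w_p = A*cos(4*x) + B*sin(4*x). Substituting and equating the coefficients of cos(4x) and sin(4x) gives A = -9/82, B = -1/82, so w_p = -9*cos(4*x)/82 - sin(4*x)/82.
General solution: w = -9*cos(4*x)/82 - sin(4*x)/82 + C1*exp(5*x) + C2*exp(-4*x).
Apply the initial conditions: w(0) = -9/82 + C1 + C2 = -5 and w'(0) = -2/41 - 4*C2 + 5*C1 = 4. Solving gives C1 = -212/123, C2 = -19/6.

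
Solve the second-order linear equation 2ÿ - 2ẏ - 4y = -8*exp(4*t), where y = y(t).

Divide through by 2: y'' - y' - 2y = -4*exp(4*t).
Characteristic equation r² - r - 2 = 0 factors as (r + 1)(r - 2) = 0, so r = -1, 2.
Hence y_h = C1*exp(-t) + C2*exp(2*t).
Try y_p = A*exp(4*t). Substituting into the equation and dividing by exp(4*t) gives A = -2/5, so y_p = -2*exp(4*t)/5.

y = -2*exp(4*t)/5 + C1*exp(-t) + C2*exp(2*t)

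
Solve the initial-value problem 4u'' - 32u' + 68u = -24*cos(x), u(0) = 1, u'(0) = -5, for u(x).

u = -3*cos(x)/10 + 3*sin(x)/20 - 207*exp(4*x)*sin(x)/20 + 13*cos(x)*exp(4*x)/10

Divide through by 4: u'' - 8u' + 17u = -6*cos(x).
Characteristic equation r² - 8r + 17 = 0 has discriminant (-8)² - 4·(17) = -4 < 0, so r = 4 ± i.
Hence u_h = C1*cos(x)*exp(4*x) + C2*exp(4*x)*sin(x).
Try u_p = A*cos(x) + B*sin(x). Substituting and equating the coefficients of cos(x) and sin(x) gives A = -3/10, B = 3/20, so u_p = -3*cos(x)/10 + 3*sin(x)/20.
General solution: u = -3*cos(x)/10 + 3*sin(x)/20 + C1*cos(x)*exp(4*x) + C2*exp(4*x)*sin(x).
Apply the initial conditions: u(0) = -3/10 + C1 = 1 and u'(0) = 3/20 + C2 + 4*C1 = -5. Solving gives C1 = 13/10, C2 = -207/20.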